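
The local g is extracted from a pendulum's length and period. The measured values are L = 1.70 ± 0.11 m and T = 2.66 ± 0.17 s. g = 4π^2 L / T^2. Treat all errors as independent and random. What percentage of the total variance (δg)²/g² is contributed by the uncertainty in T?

(δg/g)² = (1·δL/L)² + (-2·δT/T)²
  L term: (1×0.0647)² = 0.00419
  T term: (-2×0.0639)² = 0.0163
Total = 0.0205. Share from T = 0.0163/0.0205 = 0.796.

79.6%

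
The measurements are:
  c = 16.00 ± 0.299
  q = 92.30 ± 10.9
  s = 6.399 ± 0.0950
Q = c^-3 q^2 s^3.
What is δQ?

Q is a product of powers, so relative uncertainties combine in quadrature:
  (-3·δc/c)² = (-3×0.0187)² = 0.00314;  (2·δq/q)² = (2×0.118)² = 0.0558;  (3·δs/s)² = (3×0.0148)² = 0.00198
δQ/Q = √(0.0609) = 0.247
Q = 545.0, so δQ = 0.247 × 545.0 = 135.

135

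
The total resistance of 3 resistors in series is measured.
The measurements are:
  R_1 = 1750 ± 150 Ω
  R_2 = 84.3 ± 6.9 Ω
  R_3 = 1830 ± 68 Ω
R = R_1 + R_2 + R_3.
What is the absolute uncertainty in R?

165 Ω

For a sum/difference, combine absolute errors in quadrature:
  (δR_1)² = 22500;  (δR_2)² = 47.6;  (δR_3)² = 4620
δR = √(27200) = 165 Ω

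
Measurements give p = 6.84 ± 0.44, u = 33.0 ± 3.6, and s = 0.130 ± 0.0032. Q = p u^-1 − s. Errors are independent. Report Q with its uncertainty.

0.0773 ± 0.0264

Let w = p·u^-1 = 0.207. δw/w = √((1·δp/p)² + (-1·δu/u)²) = √(0.00414 + 0.0119) = 0.127, so δw = 0.0262.
Q = w − s: δQ = √(δw² + δs²) = √(0.000689 + 1.02e-05) = 0.0264
Q = 0.0773.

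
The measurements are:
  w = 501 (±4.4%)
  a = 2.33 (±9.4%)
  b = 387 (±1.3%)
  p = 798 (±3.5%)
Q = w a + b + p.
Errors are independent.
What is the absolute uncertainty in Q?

Let h = w·a = 1170. δh/h = √((1·δw/w)² + (1·δa/a)²) = √(0.00194 + 0.00884) = 0.104, so δh = 121.
Q = h + b + p: δQ = √(δh² + δb² + δp²) = √(14700 + 25.3 + 780) = 124

124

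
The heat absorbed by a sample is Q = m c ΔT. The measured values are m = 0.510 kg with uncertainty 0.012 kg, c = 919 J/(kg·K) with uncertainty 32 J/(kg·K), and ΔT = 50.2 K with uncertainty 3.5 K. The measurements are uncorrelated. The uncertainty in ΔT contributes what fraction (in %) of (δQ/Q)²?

(δQ/Q)² = (1·δm/m)² + (1·δc/c)² + (1·δΔT/ΔT)²
  m term: (1×0.0235)² = 0.000554
  c term: (1×0.0348)² = 0.00121
  ΔT term: (1×0.0697)² = 0.00486
Total = 0.00663. Share from ΔT = 0.00486/0.00663 = 0.734.

73.4%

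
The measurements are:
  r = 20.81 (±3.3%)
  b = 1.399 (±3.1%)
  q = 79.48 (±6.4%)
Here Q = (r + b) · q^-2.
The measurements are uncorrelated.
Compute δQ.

0.000463

Let u = r + b = 22.21. δu = √(δr² + δb²) = √(0.472 + 0.00188) = 0.688, so δu/u = 0.0310.
Q is then a monomial in u, q:
δQ/Q = √((δu/u)² + (-2·δq/q)²) = √(0.000960 + 0.0164) = 0.132
Q = 0.003516, so δQ = 0.132 × 0.003516 = 0.000463.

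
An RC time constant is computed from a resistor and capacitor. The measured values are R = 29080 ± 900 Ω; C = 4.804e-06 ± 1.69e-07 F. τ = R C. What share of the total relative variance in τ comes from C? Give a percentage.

(δτ/τ)² = (1·δR/R)² + (1·δC/C)²
  R term: (1×0.0309)² = 0.000958
  C term: (1×0.0352)² = 0.00124
Total = 0.00220. Share from C = 0.00124/0.00220 = 0.564.

56.4%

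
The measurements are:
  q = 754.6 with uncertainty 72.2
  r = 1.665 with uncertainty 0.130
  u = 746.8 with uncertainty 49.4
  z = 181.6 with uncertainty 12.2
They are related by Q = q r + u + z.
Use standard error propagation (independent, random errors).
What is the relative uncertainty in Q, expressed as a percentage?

7.47%

Let p = q·r = 1256. δp/p = √((1·δq/q)² + (1·δr/r)²) = √(0.00915 + 0.00610) = 0.123, so δp = 155.
Q = p + u + z: δQ = √(δp² + δu² + δz²) = √(24100 + 2440 + 149) = 163
Q = 2185, so δQ/Q = 163/2185 = 0.0747.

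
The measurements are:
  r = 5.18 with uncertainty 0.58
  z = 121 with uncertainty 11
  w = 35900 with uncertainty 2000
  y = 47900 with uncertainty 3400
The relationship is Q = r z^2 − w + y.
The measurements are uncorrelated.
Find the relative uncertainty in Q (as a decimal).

0.190

Let p = r·z^2 = 75800. δp/p = √((1·δr/r)² + (2·δz/z)²) = √(0.0125 + 0.0331) = 0.214, so δp = 16200.
Q = p − w + y: δQ = √(δp² + δw² + δy²) = √(2.62e+08 + 4e+06 + 1.16e+07) = 16700
Q = 87800, so δQ/Q = 16700/87800 = 0.190.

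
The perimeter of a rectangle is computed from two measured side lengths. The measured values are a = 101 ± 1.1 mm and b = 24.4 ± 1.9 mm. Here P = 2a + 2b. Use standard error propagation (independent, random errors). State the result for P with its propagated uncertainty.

Absolute uncertainties add in quadrature for a linear combination:
  (2·δa)² = 4.84;  (2·δb)² = 14.4
δP = √(19.3) = 4.39 mm
P = 251 mm.

251 ± 4.39 mm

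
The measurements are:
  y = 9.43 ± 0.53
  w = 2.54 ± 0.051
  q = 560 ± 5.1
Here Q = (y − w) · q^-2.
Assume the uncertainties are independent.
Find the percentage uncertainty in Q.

Let u = y − w = 6.89. δu = √(δy² + δw²) = √(0.281 + 0.00260) = 0.532, so δu/u = 0.0773.
Q is then a monomial in u, q:
δQ/Q = √((δu/u)² + (-2·δq/q)²) = √(0.00597 + 0.000332) = 0.0794

7.94%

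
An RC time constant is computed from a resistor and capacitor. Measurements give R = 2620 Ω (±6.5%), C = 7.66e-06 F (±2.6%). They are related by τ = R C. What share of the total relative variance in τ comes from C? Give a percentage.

(δτ/τ)² = (1·δR/R)² + (1·δC/C)²
  R term: (1×0.0650)² = 0.00423
  C term: (1×0.0260)² = 0.000676
Total = 0.00490. Share from C = 0.000676/0.00490 = 0.138.

13.8%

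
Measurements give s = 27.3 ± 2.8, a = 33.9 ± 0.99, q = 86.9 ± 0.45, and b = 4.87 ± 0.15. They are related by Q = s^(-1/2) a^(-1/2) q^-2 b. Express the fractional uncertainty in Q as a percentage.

Each factor contributes (exponent × relative error)² to (δQ/Q)²:
  (−½·δs/s)² = (-0.5×0.103)² = 0.00263;  (−½·δa/a)² = (-0.5×0.0292)² = 0.000213;  (-2·δq/q)² = (-2×0.00518)² = 0.000107;  (1·δb/b)² = (1×0.0308)² = 0.000949
δQ/Q = √(0.00390) = 0.0624

6.24%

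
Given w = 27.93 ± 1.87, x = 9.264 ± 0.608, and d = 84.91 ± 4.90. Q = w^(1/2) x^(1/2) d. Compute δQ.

102

Each factor contributes (exponent × relative error)² to (δQ/Q)²:
  (½·δw/w)² = (0.5×0.0670)² = 0.00112;  (½·δx/x)² = (0.5×0.0656)² = 0.00108;  (1·δd/d)² = (1×0.0577)² = 0.00333
δQ/Q = √(0.00553) = 0.0743
Q = 1366, so δQ = 0.0743 × 1366 = 102.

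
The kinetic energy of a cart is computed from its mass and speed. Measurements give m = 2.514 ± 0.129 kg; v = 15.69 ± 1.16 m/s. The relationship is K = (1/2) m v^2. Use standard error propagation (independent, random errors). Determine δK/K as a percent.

For a monomial K ∝ m, v^2, fractional errors add in quadrature:
  (1·δm/m)² = (1×0.0513)² = 0.00263;  (2·δv/v)² = (2×0.0739)² = 0.0219
δK/K = √(0.0245) = 0.157

15.7%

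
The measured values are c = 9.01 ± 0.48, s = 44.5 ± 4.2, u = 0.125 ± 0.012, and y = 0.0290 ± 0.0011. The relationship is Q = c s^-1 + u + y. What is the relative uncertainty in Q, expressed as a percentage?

Let p = c·s^-1 = 0.202. δp/p = √((1·δc/c)² + (-1·δs/s)²) = √(0.00284 + 0.00891) = 0.108, so δp = 0.0219.
Q = p + u + y: δQ = √(δp² + δu² + δy²) = √(0.000482 + 0.000144 + 1.21e-06) = 0.0250
Q = 0.356, so δQ/Q = 0.0250/0.356 = 0.0702.

7.02%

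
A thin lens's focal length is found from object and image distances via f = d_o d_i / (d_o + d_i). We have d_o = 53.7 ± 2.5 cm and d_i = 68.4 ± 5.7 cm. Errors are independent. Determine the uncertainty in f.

1.35 cm

∂f/∂d_o = (d_i/(d_o+d_i))² = 0.314;  ∂f/∂d_i = (d_o/(d_o+d_i))² = 0.193
δf = √((∂f/∂d_o · δd_o)² + (∂f/∂d_i · δd_i)²) = √(0.616 + 1.22) = 1.35 cm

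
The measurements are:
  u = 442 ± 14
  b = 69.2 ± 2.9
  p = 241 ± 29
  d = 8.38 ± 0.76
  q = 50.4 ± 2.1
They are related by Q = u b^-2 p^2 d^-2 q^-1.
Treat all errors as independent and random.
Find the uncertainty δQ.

0.480

For a monomial Q ∝ u, b^-2, p^2, d^-2, q^-1, fractional errors add in quadrature:
  (1·δu/u)² = (1×0.0317)² = 0.00100;  (-2·δb/b)² = (-2×0.0419)² = 0.00702;  (2·δp/p)² = (2×0.120)² = 0.0579;  (-2·δd/d)² = (-2×0.0907)² = 0.0329;  (-1·δq/q)² = (-1×0.0417)² = 0.00174
δQ/Q = √(0.101) = 0.317
Q = 1.51, so δQ = 0.317 × 1.51 = 0.480.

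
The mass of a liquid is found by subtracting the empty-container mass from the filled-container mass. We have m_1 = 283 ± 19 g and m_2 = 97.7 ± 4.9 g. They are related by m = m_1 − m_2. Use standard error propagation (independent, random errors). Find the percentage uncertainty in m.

10.6%

Each term contributes (cᵢ δxᵢ)² to (δm)²:
  (δm_1)² = 361;  (δm_2)² = 24.0
δm = √(385) = 19.6 g
m = 185 g, so δm/m = 19.6/185 = 0.106.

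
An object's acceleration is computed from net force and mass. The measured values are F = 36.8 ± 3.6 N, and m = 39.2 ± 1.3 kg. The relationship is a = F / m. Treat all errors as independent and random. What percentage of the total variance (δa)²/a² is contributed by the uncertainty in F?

(δa/a)² = (1·δF/F)² + (-1·δm/m)²
  F term: (1×0.0978)² = 0.00957
  m term: (-1×0.0332)² = 0.00110
Total = 0.0107. Share from F = 0.00957/0.0107 = 0.897.

89.7%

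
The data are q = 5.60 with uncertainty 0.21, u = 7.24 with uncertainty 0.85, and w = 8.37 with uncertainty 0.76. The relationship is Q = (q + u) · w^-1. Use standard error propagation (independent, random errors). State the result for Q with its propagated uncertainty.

Let h = q + u = 12.8. δh = √(δq² + δu²) = √(0.0441 + 0.722) = 0.876, so δh/h = 0.0682.
Q is then a monomial in h, w:
δQ/Q = √((δh/h)² + (-1·δw/w)²) = √(0.00465 + 0.00824) = 0.114
Q = 1.53, so δQ = 0.114 × 1.53 = 0.174.

1.53 ± 0.174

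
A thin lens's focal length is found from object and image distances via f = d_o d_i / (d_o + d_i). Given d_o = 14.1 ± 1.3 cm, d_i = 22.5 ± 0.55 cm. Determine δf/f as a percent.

5.75%

∂f/∂d_o = (d_i/(d_o+d_i))² = 0.378;  ∂f/∂d_i = (d_o/(d_o+d_i))² = 0.148
δf = √((∂f/∂d_o · δd_o)² + (∂f/∂d_i · δd_i)²) = √(0.241 + 0.00666) = 0.498 cm
f = 8.67 cm, so δf/f = 0.498/8.67 = 0.0575.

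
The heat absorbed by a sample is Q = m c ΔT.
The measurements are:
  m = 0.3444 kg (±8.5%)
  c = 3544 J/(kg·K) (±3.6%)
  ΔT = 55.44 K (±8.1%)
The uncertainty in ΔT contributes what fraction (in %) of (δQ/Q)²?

43.5%

(δQ/Q)² = (1·δm/m)² + (1·δc/c)² + (1·δΔT/ΔT)²
  m term: (1×0.0850)² = 0.00723
  c term: (1×0.0360)² = 0.00130
  ΔT term: (1×0.0810)² = 0.00656
Total = 0.0151. Share from ΔT = 0.00656/0.0151 = 0.435.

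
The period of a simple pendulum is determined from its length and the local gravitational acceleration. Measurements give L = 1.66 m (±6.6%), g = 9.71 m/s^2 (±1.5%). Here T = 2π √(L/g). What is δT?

Relative error in a monomial: (δT/T)² = Σ (nᵢ · δxᵢ/xᵢ)².
  (½·δL/L)² = (0.5×0.0660)² = 0.00109;  (−½·δg/g)² = (-0.5×0.0150)² = 5.62e-05
δT/T = √(0.00115) = 0.0338
T = 2.60 s, so δT = 0.0338 × 2.60 = 0.0879 s.

0.0879 s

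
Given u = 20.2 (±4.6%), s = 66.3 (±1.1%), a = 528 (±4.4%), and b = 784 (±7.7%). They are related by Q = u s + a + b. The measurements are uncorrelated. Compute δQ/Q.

Let p = u·s = 1340. δp/p = √((1·δu/u)² + (1·δs/s)²) = √(0.00212 + 0.000121) = 0.0473, so δp = 63.3.
Q = p + a + b: δQ = √(δp² + δa² + δb²) = √(4010 + 540 + 3640) = 90.5
Q = 2650, so δQ/Q = 90.5/2650 = 0.0341.

0.0341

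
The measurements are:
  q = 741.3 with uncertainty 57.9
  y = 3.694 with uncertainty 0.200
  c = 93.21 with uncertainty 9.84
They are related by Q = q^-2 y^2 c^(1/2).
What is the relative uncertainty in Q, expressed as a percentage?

Each factor contributes (exponent × relative error)² to (δQ/Q)²:
  (-2·δq/q)² = (-2×0.0781)² = 0.0244;  (2·δy/y)² = (2×0.0541)² = 0.0117;  (½·δc/c)² = (0.5×0.106)² = 0.00279
δQ/Q = √(0.0389) = 0.197

19.7%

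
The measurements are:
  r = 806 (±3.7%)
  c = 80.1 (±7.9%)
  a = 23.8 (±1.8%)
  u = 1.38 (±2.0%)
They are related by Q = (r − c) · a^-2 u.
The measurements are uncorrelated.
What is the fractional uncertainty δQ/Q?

Let w = r − c = 726. δw = √(δr² + δc²) = √(889 + 40.0) = 30.5, so δw/w = 0.0420.
Q is then a monomial in w, a, u:
δQ/Q = √((δw/w)² + (-2·δa/a)² + (1·δu/u)²) = √(0.00176 + 0.00130 + 0.000400) = 0.0588

0.0588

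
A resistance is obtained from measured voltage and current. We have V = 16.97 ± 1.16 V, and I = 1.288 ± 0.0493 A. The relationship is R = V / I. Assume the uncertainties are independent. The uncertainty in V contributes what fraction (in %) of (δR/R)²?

76.1%

(δR/R)² = (1·δV/V)² + (-1·δI/I)²
  V term: (1×0.0684)² = 0.00467
  I term: (-1×0.0383)² = 0.00147
Total = 0.00614. Share from V = 0.00467/0.00614 = 0.761.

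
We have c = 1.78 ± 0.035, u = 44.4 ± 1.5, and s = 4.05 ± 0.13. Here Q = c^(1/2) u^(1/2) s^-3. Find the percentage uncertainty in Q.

9.83%

For a monomial Q ∝ c^(1/2), u^(1/2), s^-3, fractional errors add in quadrature:
  (½·δc/c)² = (0.5×0.0197)² = 9.67e-05;  (½·δu/u)² = (0.5×0.0338)² = 0.000285;  (-3·δs/s)² = (-3×0.0321)² = 0.00927
δQ/Q = √(0.00965) = 0.0983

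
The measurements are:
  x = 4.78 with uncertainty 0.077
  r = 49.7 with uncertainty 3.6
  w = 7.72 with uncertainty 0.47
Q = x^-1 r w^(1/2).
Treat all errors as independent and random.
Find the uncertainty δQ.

2.32

Since Q is a product/quotient, work with relative uncertainties:
  (-1·δx/x)² = (-1×0.0161)² = 0.000259;  (1·δr/r)² = (1×0.0724)² = 0.00525;  (½·δw/w)² = (0.5×0.0609)² = 0.000927
δQ/Q = √(0.00643) = 0.0802
Q = 28.9, so δQ = 0.0802 × 28.9 = 2.32.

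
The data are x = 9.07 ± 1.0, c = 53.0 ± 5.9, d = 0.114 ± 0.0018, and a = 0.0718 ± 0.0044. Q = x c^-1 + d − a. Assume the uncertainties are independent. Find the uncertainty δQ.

0.0272

Let p = x·c^-1 = 0.171. δp/p = √((1·δx/x)² + (-1·δc/c)²) = √(0.0122 + 0.0124) = 0.157, so δp = 0.0268.
Q = p + d − a: δQ = √(δp² + δd² + δa²) = √(0.000719 + 3.24e-06 + 1.94e-05) = 0.0272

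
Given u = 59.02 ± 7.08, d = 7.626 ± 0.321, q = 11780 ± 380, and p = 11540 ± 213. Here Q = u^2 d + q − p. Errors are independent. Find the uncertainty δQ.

Let w = u^2·d = 26560. δw/w = √((2·δu/u)² + (1·δd/d)²) = √(0.0576 + 0.00177) = 0.244, so δw = 6470.
Q = w + q − p: δQ = √(δw² + δq² + δp²) = √(4.19e+07 + 1.44e+05 + 45400) = 6490

6490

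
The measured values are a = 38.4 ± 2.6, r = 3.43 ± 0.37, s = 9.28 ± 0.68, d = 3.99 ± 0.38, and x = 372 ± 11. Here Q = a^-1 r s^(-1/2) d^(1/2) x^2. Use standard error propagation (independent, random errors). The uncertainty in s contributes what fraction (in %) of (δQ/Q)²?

(δQ/Q)² = (-1·δa/a)² + (1·δr/r)² + (−½·δs/s)² + (½·δd/d)² + (2·δx/x)²
  a term: (-1×0.0677)² = 0.00458
  r term: (1×0.108)² = 0.0116
  s term: (-0.5×0.0733)² = 0.00134
  d term: (0.5×0.0952)² = 0.00227
  x term: (2×0.0296)² = 0.00350
Total = 0.0233. Share from s = 0.00134/0.0233 = 0.0575.

5.75%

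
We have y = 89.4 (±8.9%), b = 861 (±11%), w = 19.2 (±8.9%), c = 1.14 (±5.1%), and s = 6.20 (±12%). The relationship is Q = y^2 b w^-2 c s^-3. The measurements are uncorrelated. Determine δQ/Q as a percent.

45.6%

Q is a product of powers, so relative uncertainties combine in quadrature:
  (2·δy/y)² = (2×0.0890)² = 0.0317;  (1·δb/b)² = (1×0.110)² = 0.0121;  (-2·δw/w)² = (-2×0.0890)² = 0.0317;  (1·δc/c)² = (1×0.0510)² = 0.00260;  (-3·δs/s)² = (-3×0.120)² = 0.130
δQ/Q = √(0.208) = 0.456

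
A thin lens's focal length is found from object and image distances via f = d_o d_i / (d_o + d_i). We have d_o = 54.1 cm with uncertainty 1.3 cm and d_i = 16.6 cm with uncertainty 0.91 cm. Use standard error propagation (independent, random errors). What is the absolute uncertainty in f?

0.538 cm

∂f/∂d_o = (d_i/(d_o+d_i))² = 0.0551;  ∂f/∂d_i = (d_o/(d_o+d_i))² = 0.586
δf = √((∂f/∂d_o · δd_o)² + (∂f/∂d_i · δd_i)²) = √(0.00514 + 0.284) = 0.538 cm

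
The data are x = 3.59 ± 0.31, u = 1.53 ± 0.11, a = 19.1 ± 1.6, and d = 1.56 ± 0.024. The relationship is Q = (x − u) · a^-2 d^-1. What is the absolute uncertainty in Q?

0.000840

Let w = x − u = 2.06. δw = √(δx² + δu²) = √(0.0961 + 0.0121) = 0.329, so δw/w = 0.160.
Q is then a monomial in w, a, d:
δQ/Q = √((δw/w)² + (-2·δa/a)² + (-1·δd/d)²) = √(0.0255 + 0.0281 + 0.000237) = 0.232
Q = 0.00362, so δQ = 0.232 × 0.00362 = 0.000840.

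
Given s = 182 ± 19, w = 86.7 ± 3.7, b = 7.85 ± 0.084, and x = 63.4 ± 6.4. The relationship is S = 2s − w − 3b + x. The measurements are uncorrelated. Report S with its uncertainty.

Each term contributes (cᵢ δxᵢ)² to (δS)²:
  (2·δs)² = 1440;  (δw)² = 13.7;  (3·δb)² = 0.0635;  (δx)² = 41.0
δS = √(1500) = 38.7
S = 317.

317 ± 38.7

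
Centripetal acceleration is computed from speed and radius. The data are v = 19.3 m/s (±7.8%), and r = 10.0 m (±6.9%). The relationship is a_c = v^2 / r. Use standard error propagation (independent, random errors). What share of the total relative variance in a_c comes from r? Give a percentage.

(δa_c/a_c)² = (2·δv/v)² + (-1·δr/r)²
  v term: (2×0.0780)² = 0.0243
  r term: (-1×0.0690)² = 0.00476
Total = 0.0291. Share from r = 0.00476/0.0291 = 0.164.

16.4%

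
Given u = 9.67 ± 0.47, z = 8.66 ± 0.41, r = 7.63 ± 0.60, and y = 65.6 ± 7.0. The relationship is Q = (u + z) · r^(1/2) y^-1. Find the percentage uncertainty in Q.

11.9%

Let w = u + z = 18.3. δw = √(δu² + δz²) = √(0.221 + 0.168) = 0.624, so δw/w = 0.0340.
Q is then a monomial in w, r, y:
δQ/Q = √((δw/w)² + (½·δr/r)² + (-1·δy/y)²) = √(0.00116 + 0.00155 + 0.0114) = 0.119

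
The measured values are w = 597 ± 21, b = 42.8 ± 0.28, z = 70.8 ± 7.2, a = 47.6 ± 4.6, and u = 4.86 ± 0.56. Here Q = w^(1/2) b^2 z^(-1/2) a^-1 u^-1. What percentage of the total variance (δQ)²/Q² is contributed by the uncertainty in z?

10.1%

(δQ/Q)² = (½·δw/w)² + (2·δb/b)² + (−½·δz/z)² + (-1·δa/a)² + (-1·δu/u)²
  w term: (0.5×0.0352)² = 0.000309
  b term: (2×0.00654)² = 0.000171
  z term: (-0.5×0.102)² = 0.00259
  a term: (-1×0.0966)² = 0.00934
  u term: (-1×0.115)² = 0.0133
Total = 0.0257. Share from z = 0.00259/0.0257 = 0.101.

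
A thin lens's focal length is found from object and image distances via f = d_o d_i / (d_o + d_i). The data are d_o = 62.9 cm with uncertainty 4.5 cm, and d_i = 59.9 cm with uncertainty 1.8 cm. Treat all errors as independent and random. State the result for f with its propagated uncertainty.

30.7 ± 1.17 cm

∂f/∂d_o = (d_i/(d_o+d_i))² = 0.238;  ∂f/∂d_i = (d_o/(d_o+d_i))² = 0.262
δf = √((∂f/∂d_o · δd_o)² + (∂f/∂d_i · δd_i)²) = √(1.15 + 0.223) = 1.17 cm
f = 30.7 cm.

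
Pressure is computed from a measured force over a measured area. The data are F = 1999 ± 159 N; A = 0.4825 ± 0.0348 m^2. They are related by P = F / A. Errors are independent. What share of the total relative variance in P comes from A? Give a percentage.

45.1%

(δP/P)² = (1·δF/F)² + (-1·δA/A)²
  F term: (1×0.0795)² = 0.00633
  A term: (-1×0.0721)² = 0.00520
Total = 0.0115. Share from A = 0.00520/0.0115 = 0.451.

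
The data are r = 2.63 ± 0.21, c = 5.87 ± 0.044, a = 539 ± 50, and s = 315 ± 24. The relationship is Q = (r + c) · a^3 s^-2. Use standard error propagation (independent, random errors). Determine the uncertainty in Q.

Let u = r + c = 8.50. δu = √(δr² + δc²) = √(0.0441 + 0.00194) = 0.215, so δu/u = 0.0252.
Q is then a monomial in u, a, s:
δQ/Q = √((δu/u)² + (3·δa/a)² + (-2·δs/s)²) = √(0.000637 + 0.0774 + 0.0232) = 0.318
Q = 13400, so δQ = 0.318 × 13400 = 4270.

4270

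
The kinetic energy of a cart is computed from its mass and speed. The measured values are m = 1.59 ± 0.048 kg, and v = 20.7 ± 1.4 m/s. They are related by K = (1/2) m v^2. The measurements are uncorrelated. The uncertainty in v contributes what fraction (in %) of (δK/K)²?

95.3%

(δK/K)² = (1·δm/m)² + (2·δv/v)²
  m term: (1×0.0302)² = 0.000911
  v term: (2×0.0676)² = 0.0183
Total = 0.0192. Share from v = 0.0183/0.0192 = 0.953.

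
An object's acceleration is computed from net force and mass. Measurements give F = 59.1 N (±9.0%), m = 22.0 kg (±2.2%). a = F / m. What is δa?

Relative error in a monomial: (δa/a)² = Σ (nᵢ · δxᵢ/xᵢ)².
  (1·δF/F)² = (1×0.0900)² = 0.00810;  (-1·δm/m)² = (-1×0.0220)² = 0.000484
δa/a = √(0.00858) = 0.0926
a = 2.69 m/s^2, so δa = 0.0926 × 2.69 = 0.249 m/s^2.

0.249 m/s^2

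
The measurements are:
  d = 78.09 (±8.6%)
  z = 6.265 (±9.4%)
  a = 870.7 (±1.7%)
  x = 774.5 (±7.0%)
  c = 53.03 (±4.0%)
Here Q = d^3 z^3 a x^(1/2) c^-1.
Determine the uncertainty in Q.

2.07e+10

Relative error in a monomial: (δQ/Q)² = Σ (nᵢ · δxᵢ/xᵢ)².
  (3·δd/d)² = (3×0.0860)² = 0.0666;  (3·δz/z)² = (3×0.0940)² = 0.0795;  (1·δa/a)² = (1×0.0170)² = 0.000289;  (½·δx/x)² = (0.5×0.0700)² = 0.00123;  (-1·δc/c)² = (-1×0.0400)² = 0.00160
δQ/Q = √(0.149) = 0.386
Q = 5.351e+10, so δQ = 0.386 × 5.351e+10 = 2.07e+10.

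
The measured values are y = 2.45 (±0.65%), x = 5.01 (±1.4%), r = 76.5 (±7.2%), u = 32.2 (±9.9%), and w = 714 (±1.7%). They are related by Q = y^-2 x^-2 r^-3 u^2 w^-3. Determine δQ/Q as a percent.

Each factor contributes (exponent × relative error)² to (δQ/Q)²:
  (-2·δy/y)² = (-2×0.00650)² = 0.000169;  (-2·δx/x)² = (-2×0.0140)² = 0.000784;  (-3·δr/r)² = (-3×0.0720)² = 0.0467;  (2·δu/u)² = (2×0.0990)² = 0.0392;  (-3·δw/w)² = (-3×0.0170)² = 0.00260
δQ/Q = √(0.0894) = 0.299

29.9%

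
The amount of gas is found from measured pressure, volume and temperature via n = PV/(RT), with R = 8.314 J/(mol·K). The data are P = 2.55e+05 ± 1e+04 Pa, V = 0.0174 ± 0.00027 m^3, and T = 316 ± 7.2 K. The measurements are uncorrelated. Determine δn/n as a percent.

4.79%

n is a product of powers, so relative uncertainties combine in quadrature:
  (1·δP/P)² = (1×0.0392)² = 0.00154;  (1·δV/V)² = (1×0.0155)² = 0.000241;  (-1·δT/T)² = (-1×0.0228)² = 0.000519
δn/n = √(0.00230) = 0.0479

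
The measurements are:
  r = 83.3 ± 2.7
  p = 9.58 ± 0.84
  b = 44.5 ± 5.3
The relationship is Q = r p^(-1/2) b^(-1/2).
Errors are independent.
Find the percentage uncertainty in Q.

Q is a product of powers, so relative uncertainties combine in quadrature:
  (1·δr/r)² = (1×0.0324)² = 0.00105;  (−½·δp/p)² = (-0.5×0.0877)² = 0.00192;  (−½·δb/b)² = (-0.5×0.119)² = 0.00355
δQ/Q = √(0.00652) = 0.0807

8.07%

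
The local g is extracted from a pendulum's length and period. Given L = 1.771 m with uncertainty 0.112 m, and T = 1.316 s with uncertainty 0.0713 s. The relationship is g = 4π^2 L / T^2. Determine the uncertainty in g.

Relative error in a monomial: (δg/g)² = Σ (nᵢ · δxᵢ/xᵢ)².
  (1·δL/L)² = (1×0.0632)² = 0.00400;  (-2·δT/T)² = (-2×0.0542)² = 0.0117
δg/g = √(0.0157) = 0.125
g = 40.37 m/s^2, so δg = 0.125 × 40.37 = 5.07 m/s^2.

5.07 m/s^2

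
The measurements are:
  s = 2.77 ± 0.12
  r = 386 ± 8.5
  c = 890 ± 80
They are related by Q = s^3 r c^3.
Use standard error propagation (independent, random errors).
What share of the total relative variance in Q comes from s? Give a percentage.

(δQ/Q)² = (3·δs/s)² + (1·δr/r)² + (3·δc/c)²
  s term: (3×0.0433)² = 0.0169
  r term: (1×0.0220)² = 0.000485
  c term: (3×0.0899)² = 0.0727
Total = 0.0901. Share from s = 0.0169/0.0901 = 0.187.

18.7%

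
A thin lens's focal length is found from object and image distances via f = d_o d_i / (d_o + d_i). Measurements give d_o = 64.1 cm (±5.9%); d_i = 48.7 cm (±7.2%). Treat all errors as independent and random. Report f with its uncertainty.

∂f/∂d_o = (d_i/(d_o+d_i))² = 0.186;  ∂f/∂d_i = (d_o/(d_o+d_i))² = 0.323
δf = √((∂f/∂d_o · δd_o)² + (∂f/∂d_i · δd_i)²) = √(0.497 + 1.28) = 1.33 cm
f = 27.7 cm.

27.7 ± 1.33 cm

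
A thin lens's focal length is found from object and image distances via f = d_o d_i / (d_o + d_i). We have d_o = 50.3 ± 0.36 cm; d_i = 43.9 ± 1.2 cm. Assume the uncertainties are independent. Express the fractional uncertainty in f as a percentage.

∂f/∂d_o = (d_i/(d_o+d_i))² = 0.217;  ∂f/∂d_i = (d_o/(d_o+d_i))² = 0.285
δf = √((∂f/∂d_o · δd_o)² + (∂f/∂d_i · δd_i)²) = √(0.00611 + 0.117) = 0.351 cm
f = 23.4 cm, so δf/f = 0.351/23.4 = 0.0150.

1.50%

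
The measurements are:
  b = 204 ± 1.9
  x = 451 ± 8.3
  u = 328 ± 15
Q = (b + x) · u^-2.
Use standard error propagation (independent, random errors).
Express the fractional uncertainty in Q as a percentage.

Let w = b + x = 655. δw = √(δb² + δx²) = √(3.61 + 68.9) = 8.51, so δw/w = 0.0130.
Q is then a monomial in w, u:
δQ/Q = √((δw/w)² + (-2·δu/u)²) = √(0.000169 + 0.00837) = 0.0924

9.24%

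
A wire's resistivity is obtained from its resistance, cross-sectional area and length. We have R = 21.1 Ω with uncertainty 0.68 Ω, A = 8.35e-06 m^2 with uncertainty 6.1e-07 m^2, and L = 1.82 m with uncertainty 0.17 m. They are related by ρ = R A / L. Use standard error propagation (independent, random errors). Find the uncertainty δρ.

Relative error in a monomial: (δρ/ρ)² = Σ (nᵢ · δxᵢ/xᵢ)².
  (1·δR/R)² = (1×0.0322)² = 0.00104;  (1·δA/A)² = (1×0.0731)² = 0.00534;  (-1·δL/L)² = (-1×0.0934)² = 0.00872
δρ/ρ = √(0.0151) = 0.123
ρ = 9.68e-05 Ω·m, so δρ = 0.123 × 9.68e-05 = 1.19e-05 Ω·m.

1.19e-05 Ω·m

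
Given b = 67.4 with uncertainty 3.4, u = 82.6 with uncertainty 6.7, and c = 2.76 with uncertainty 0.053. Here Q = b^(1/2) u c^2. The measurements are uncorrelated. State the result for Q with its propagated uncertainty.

Q is a product of powers, so relative uncertainties combine in quadrature:
  (½·δb/b)² = (0.5×0.0504)² = 0.000636;  (1·δu/u)² = (1×0.0811)² = 0.00658;  (2·δc/c)² = (2×0.0192)² = 0.00148
δQ/Q = √(0.00869) = 0.0932
Q = 5170, so δQ = 0.0932 × 5170 = 482.

5170 ± 482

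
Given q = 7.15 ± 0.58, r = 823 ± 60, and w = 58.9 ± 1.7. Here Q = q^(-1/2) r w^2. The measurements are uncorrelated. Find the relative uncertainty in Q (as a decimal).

0.101

Q is a product of powers, so relative uncertainties combine in quadrature:
  (−½·δq/q)² = (-0.5×0.0811)² = 0.00165;  (1·δr/r)² = (1×0.0729)² = 0.00531;  (2·δw/w)² = (2×0.0289)² = 0.00333
δQ/Q = √(0.0103) = 0.101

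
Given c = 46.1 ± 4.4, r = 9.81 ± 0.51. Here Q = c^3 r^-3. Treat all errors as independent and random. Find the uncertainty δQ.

For a monomial Q ∝ c^3, r^-3, fractional errors add in quadrature:
  (3·δc/c)² = (3×0.0954)² = 0.0820;  (-3·δr/r)² = (-3×0.0520)² = 0.0243
δQ/Q = √(0.106) = 0.326
Q = 104, so δQ = 0.326 × 104 = 33.8.

33.8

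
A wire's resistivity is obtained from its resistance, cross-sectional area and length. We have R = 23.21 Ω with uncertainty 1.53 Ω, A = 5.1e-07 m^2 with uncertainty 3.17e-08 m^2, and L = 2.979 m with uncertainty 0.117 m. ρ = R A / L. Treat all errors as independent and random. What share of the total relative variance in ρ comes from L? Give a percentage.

(δρ/ρ)² = (1·δR/R)² + (1·δA/A)² + (-1·δL/L)²
  R term: (1×0.0659)² = 0.00435
  A term: (1×0.0622)² = 0.00386
  L term: (-1×0.0393)² = 0.00154
Total = 0.00975. Share from L = 0.00154/0.00975 = 0.158.

15.8%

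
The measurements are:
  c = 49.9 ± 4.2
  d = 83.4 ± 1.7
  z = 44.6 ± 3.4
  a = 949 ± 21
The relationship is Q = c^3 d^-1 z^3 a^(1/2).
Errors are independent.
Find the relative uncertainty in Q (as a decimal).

Since Q is a product/quotient, work with relative uncertainties:
  (3·δc/c)² = (3×0.0842)² = 0.0638;  (-1·δd/d)² = (-1×0.0204)² = 0.000415;  (3·δz/z)² = (3×0.0762)² = 0.0523;  (½·δa/a)² = (0.5×0.0221)² = 0.000122
δQ/Q = √(0.117) = 0.341

0.341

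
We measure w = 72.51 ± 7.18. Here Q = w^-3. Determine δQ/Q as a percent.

29.7%

Q ∝ w^-3, so δQ/Q = |-3| · δw/w = 3 × 0.0990 = 0.297.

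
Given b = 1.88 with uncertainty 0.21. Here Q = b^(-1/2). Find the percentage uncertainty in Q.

5.59%

Q ∝ b^(-1/2), so δQ/Q = |−½| · δb/b = 0.5 × 0.112 = 0.0559.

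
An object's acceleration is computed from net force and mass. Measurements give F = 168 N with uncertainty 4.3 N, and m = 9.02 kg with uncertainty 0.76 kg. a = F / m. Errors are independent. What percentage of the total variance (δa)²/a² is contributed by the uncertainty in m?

(δa/a)² = (1·δF/F)² + (-1·δm/m)²
  F term: (1×0.0256)² = 0.000655
  m term: (-1×0.0843)² = 0.00710
Total = 0.00775. Share from m = 0.00710/0.00775 = 0.916.

91.6%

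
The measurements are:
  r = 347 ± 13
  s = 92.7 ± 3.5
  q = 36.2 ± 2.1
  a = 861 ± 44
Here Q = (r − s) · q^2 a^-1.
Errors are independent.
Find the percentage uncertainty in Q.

13.7%

Let u = r − s = 254. δu = √(δr² + δs²) = √(169 + 12.2) = 13.5, so δu/u = 0.0529.
Q is then a monomial in u, q, a:
δQ/Q = √((δu/u)² + (2·δq/q)² + (-1·δa/a)²) = √(0.00280 + 0.0135 + 0.00261) = 0.137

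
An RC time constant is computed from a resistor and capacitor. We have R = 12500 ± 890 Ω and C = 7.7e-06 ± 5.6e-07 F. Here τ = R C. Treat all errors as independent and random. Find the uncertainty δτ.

For a monomial τ ∝ R, C, fractional errors add in quadrature:
  (1·δR/R)² = (1×0.0712)² = 0.00507;  (1·δC/C)² = (1×0.0727)² = 0.00529
δτ/τ = √(0.0104) = 0.102
τ = 0.0963 s, so δτ = 0.102 × 0.0963 = 0.00980 s.

0.00980 s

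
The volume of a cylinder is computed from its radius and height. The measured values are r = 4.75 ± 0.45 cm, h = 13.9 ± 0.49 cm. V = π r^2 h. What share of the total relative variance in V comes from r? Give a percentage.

96.7%

(δV/V)² = (2·δr/r)² + (1·δh/h)²
  r term: (2×0.0947)² = 0.0359
  h term: (1×0.0353)² = 0.00124
Total = 0.0371. Share from r = 0.0359/0.0371 = 0.967.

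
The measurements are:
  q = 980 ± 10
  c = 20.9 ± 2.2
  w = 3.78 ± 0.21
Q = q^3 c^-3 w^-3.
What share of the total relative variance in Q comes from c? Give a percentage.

(δQ/Q)² = (3·δq/q)² + (-3·δc/c)² + (-3·δw/w)²
  q term: (3×0.0102)² = 0.000937
  c term: (-3×0.105)² = 0.0997
  w term: (-3×0.0556)² = 0.0278
Total = 0.128. Share from c = 0.0997/0.128 = 0.776.

77.6%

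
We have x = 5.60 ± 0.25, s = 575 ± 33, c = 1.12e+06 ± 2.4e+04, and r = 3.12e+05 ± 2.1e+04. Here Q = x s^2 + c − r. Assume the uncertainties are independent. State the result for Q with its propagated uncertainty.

Let p = x·s^2 = 1.85e+06. δp/p = √((1·δx/x)² + (2·δs/s)²) = √(0.00199 + 0.0132) = 0.123, so δp = 2.28e+05.
Q = p + c − r: δQ = √(δp² + δc² + δr²) = √(5.2e+10 + 5.76e+08 + 4.41e+08) = 2.3e+05
Q = 2.66e+06.

(2.66 ± 0.230) × 10^6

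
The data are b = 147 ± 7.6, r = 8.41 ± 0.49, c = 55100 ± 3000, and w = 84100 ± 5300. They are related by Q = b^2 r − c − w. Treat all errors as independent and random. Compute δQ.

Let p = b^2·r = 1.82e+05. δp/p = √((2·δb/b)² + (1·δr/r)²) = √(0.0107 + 0.00339) = 0.119, so δp = 21600.
Q = p − c − w: δQ = √(δp² + δc² + δw²) = √(4.65e+08 + 9e+06 + 2.81e+07) = 22400

22400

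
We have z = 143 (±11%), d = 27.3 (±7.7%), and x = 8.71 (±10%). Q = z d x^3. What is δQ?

8.48e+05

For a monomial Q ∝ z, d, x^3, fractional errors add in quadrature:
  (1·δz/z)² = (1×0.110)² = 0.0121;  (1·δd/d)² = (1×0.0770)² = 0.00593;  (3·δx/x)² = (3×0.100)² = 0.0900
δQ/Q = √(0.108) = 0.329
Q = 2.58e+06, so δQ = 0.329 × 2.58e+06 = 8.48e+05.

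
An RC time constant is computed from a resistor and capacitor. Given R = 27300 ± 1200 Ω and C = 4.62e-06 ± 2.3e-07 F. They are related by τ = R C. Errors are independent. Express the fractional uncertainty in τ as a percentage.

Products/powers → add relative errors in quadrature, weighted by exponent:
  (1·δR/R)² = (1×0.0440)² = 0.00193;  (1·δC/C)² = (1×0.0498)² = 0.00248
δτ/τ = √(0.00441) = 0.0664

6.64%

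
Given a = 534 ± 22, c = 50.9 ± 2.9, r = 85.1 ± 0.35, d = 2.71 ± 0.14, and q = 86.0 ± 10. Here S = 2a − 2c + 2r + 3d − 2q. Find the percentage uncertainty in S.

For a sum/difference, combine absolute errors in quadrature:
  (2·δa)² = 1940;  (2·δc)² = 33.6;  (2·δr)² = 0.490;  (3·δd)² = 0.176;  (2·δq)² = 400
δS = √(2370) = 48.7
S = 973, so δS/S = 48.7/973 = 0.0501.

5.01%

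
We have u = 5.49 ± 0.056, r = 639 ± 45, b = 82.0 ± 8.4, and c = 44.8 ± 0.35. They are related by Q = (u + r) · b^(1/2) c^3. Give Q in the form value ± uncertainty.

Let w = u + r = 644. δw = √(δu² + δr²) = √(0.00314 + 2020) = 45.0, so δw/w = 0.0698.
Q is then a monomial in w, b, c:
δQ/Q = √((δw/w)² + (½·δb/b)² + (3·δc/c)²) = √(0.00488 + 0.00262 + 0.000549) = 0.0897
Q = 5.25e+08, so δQ = 0.0897 × 5.25e+08 = 4.71e+07.

(5.25 ± 0.471) × 10^8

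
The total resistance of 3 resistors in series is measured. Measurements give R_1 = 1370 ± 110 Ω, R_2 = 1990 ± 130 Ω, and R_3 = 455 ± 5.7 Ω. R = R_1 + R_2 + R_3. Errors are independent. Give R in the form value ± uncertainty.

3820 ± 170 Ω

Each term contributes (cᵢ δxᵢ)² to (δR)²:
  (δR_1)² = 12100;  (δR_2)² = 16900;  (δR_3)² = 32.5
δR = √(29000) = 170 Ω
R = 3820 Ω.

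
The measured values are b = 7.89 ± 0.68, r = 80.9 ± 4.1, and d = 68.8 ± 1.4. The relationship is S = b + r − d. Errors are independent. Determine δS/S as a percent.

Absolute uncertainties add in quadrature for a linear combination:
  (δb)² = 0.462;  (δr)² = 16.8;  (δd)² = 1.96
δS = √(19.2) = 4.39
S = 20.0, so δS/S = 4.39/20.0 = 0.219.

21.9%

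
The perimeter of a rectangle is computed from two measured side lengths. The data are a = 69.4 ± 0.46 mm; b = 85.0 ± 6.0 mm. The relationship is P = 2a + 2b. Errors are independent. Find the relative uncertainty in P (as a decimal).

Each term contributes (cᵢ δxᵢ)² to (δP)²:
  (2·δa)² = 0.846;  (2·δb)² = 144
δP = √(145) = 12.0 mm
P = 309 mm, so δP/P = 12.0/309 = 0.0390.

0.0390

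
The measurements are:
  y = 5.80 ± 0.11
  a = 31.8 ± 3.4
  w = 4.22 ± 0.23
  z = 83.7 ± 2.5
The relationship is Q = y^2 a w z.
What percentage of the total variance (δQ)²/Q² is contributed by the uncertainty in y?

(δQ/Q)² = (2·δy/y)² + (1·δa/a)² + (1·δw/w)² + (1·δz/z)²
  y term: (2×0.0190)² = 0.00144
  a term: (1×0.107)² = 0.0114
  w term: (1×0.0545)² = 0.00297
  z term: (1×0.0299)² = 0.000892
Total = 0.0167. Share from y = 0.00144/0.0167 = 0.0860.

8.60%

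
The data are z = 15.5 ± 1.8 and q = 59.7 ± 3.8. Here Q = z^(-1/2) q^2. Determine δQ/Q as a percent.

14.0%

Each factor contributes (exponent × relative error)² to (δQ/Q)²:
  (−½·δz/z)² = (-0.5×0.116)² = 0.00337;  (2·δq/q)² = (2×0.0637)² = 0.0162
δQ/Q = √(0.0196) = 0.140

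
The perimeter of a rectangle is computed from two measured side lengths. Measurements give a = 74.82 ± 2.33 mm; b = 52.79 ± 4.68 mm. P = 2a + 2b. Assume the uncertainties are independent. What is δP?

10.5 mm

Each term contributes (cᵢ δxᵢ)² to (δP)²:
  (2·δa)² = 21.7;  (2·δb)² = 87.6
δP = √(109) = 10.5 mm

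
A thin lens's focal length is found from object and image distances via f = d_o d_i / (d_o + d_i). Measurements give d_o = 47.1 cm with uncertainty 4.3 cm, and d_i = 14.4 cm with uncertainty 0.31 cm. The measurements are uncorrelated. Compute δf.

∂f/∂d_o = (d_i/(d_o+d_i))² = 0.0548;  ∂f/∂d_i = (d_o/(d_o+d_i))² = 0.587
δf = √((∂f/∂d_o · δd_o)² + (∂f/∂d_i · δd_i)²) = √(0.0556 + 0.0331) = 0.298 cm

0.298 cm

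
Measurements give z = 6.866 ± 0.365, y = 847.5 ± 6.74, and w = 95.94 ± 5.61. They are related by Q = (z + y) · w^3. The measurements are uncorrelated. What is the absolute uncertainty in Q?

1.32e+08

Let u = z + y = 854.4. δu = √(δz² + δy²) = √(0.133 + 45.4) = 6.75, so δu/u = 0.00790.
Q is then a monomial in u, w:
δQ/Q = √((δu/u)² + (3·δw/w)²) = √(6.24e-05 + 0.0308) = 0.176
Q = 7.545e+08, so δQ = 0.176 × 7.545e+08 = 1.32e+08.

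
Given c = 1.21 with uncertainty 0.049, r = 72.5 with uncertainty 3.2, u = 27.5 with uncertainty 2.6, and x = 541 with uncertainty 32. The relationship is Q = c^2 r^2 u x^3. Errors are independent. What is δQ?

7.84e+12

For a monomial Q ∝ c^2, r^2, u, x^3, fractional errors add in quadrature:
  (2·δc/c)² = (2×0.0405)² = 0.00656;  (2·δr/r)² = (2×0.0441)² = 0.00779;  (1·δu/u)² = (1×0.0945)² = 0.00894;  (3·δx/x)² = (3×0.0591)² = 0.0315
δQ/Q = √(0.0548) = 0.234
Q = 3.35e+13, so δQ = 0.234 × 3.35e+13 = 7.84e+12.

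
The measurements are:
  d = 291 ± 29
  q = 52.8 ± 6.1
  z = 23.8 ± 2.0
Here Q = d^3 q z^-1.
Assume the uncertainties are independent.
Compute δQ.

Each factor contributes (exponent × relative error)² to (δQ/Q)²:
  (3·δd/d)² = (3×0.0997)² = 0.0894;  (1·δq/q)² = (1×0.116)² = 0.0133;  (-1·δz/z)² = (-1×0.0840)² = 0.00706
δQ/Q = √(0.110) = 0.331
Q = 5.47e+07, so δQ = 0.331 × 5.47e+07 = 1.81e+07.

1.81e+07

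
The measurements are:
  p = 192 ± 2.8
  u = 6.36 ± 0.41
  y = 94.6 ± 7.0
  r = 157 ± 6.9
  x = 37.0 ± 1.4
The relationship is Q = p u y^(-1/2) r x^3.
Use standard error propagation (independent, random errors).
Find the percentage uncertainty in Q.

Q is a product of powers, so relative uncertainties combine in quadrature:
  (1·δp/p)² = (1×0.0146)² = 0.000213;  (1·δu/u)² = (1×0.0645)² = 0.00416;  (−½·δy/y)² = (-0.5×0.0740)² = 0.00137;  (1·δr/r)² = (1×0.0439)² = 0.00193;  (3·δx/x)² = (3×0.0378)² = 0.0129
δQ/Q = √(0.0206) = 0.143

14.3%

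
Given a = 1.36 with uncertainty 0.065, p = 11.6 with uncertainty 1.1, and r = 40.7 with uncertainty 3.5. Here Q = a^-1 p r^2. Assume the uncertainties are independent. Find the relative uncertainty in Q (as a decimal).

0.202

Each factor contributes (exponent × relative error)² to (δQ/Q)²:
  (-1·δa/a)² = (-1×0.0478)² = 0.00228;  (1·δp/p)² = (1×0.0948)² = 0.00899;  (2·δr/r)² = (2×0.0860)² = 0.0296
δQ/Q = √(0.0409) = 0.202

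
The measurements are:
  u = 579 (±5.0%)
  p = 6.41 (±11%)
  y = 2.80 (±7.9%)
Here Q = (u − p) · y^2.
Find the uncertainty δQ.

Let w = u − p = 573. δw = √(δu² + δp²) = √(838 + 0.497) = 29.0, so δw/w = 0.0506.
Q is then a monomial in w, y:
δQ/Q = √((δw/w)² + (2·δy/y)²) = √(0.00256 + 0.0250) = 0.166
Q = 4490, so δQ = 0.166 × 4490 = 745.

745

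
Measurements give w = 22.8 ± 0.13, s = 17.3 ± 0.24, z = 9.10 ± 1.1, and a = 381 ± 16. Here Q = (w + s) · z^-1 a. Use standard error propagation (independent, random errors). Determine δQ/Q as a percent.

12.8%

Let u = w + s = 40.1. δu = √(δw² + δs²) = √(0.0169 + 0.0576) = 0.273, so δu/u = 0.00681.
Q is then a monomial in u, z, a:
δQ/Q = √((δu/u)² + (-1·δz/z)² + (1·δa/a)²) = √(4.63e-05 + 0.0146 + 0.00176) = 0.128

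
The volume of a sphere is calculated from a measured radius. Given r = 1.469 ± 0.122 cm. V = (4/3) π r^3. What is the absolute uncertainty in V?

3.31 cm^3

For a monomial V ∝ r^3, fractional errors add in quadrature:
  (3·δr/r)² = (3×0.0830)² = 0.0621
δV/V = √(0.0621) = 0.249
V = 13.28 cm^3, so δV = 0.249 × 13.28 = 3.31 cm^3.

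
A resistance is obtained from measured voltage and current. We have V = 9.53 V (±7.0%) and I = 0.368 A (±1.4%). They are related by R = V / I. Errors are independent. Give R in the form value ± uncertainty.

25.9 ± 1.85 Ω

Products/powers → add relative errors in quadrature, weighted by exponent:
  (1·δV/V)² = (1×0.0700)² = 0.00490;  (-1·δI/I)² = (-1×0.0140)² = 0.000196
δR/R = √(0.00510) = 0.0714
R = 25.9 Ω, so δR = 0.0714 × 25.9 = 1.85 Ω.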